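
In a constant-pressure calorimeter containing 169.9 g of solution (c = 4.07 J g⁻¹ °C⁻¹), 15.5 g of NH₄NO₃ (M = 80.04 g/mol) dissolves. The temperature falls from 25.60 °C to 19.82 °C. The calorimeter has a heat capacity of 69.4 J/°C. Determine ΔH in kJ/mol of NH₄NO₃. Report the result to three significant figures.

ΔH = 22.7 kJ/mol

|ΔT| = |19.82 − 25.60| = 5.78 °C
|q_surr| = (169.9 × 4.07 + 69.4) × 5.78 = 760.893 × 5.78 = 4398 J
n(NH₄NO₃) = 15.5 / 80.04 = 0.1937 mol
Temperature fell, so q_rxn = +|q_surr| = 4.398 kJ
ΔH = q_rxn / n = 22.71 kJ/mol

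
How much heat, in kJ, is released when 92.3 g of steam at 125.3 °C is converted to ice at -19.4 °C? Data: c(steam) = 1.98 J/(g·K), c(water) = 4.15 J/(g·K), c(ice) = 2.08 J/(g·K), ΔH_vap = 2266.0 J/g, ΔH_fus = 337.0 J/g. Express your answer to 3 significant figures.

q1 (cool steam 125.3→100 °C): 92.3 × 1.98 × 25.3 = 4624 J
q2 (condense at 100 °C): 92.3 × 2266.0 = 209152 J
q3 (cool water 100→0 °C): 92.3 × 4.15 × 100.0 = 38305 J
q4 (freeze at 0 °C): 92.3 × 337.0 = 31105 J
q5 (cool ice 0→-19.4 °C): 92.3 × 2.08 × 19.4 = 3724 J
Total: 4624 + 209152 + 38305 + 31105 + 3724 = 286910 J = 287 kJ

q = 287 kJ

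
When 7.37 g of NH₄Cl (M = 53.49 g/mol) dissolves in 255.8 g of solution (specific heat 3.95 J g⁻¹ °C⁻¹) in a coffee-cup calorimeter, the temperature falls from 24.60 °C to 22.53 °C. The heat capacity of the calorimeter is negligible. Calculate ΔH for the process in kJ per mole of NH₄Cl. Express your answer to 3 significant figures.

ΔH = 15.2 kJ/mol

|ΔT| = |22.53 − 24.60| = 2.07 °C
|q_surr| = (255.8 × 3.95) × 2.07 = 1010.41 × 2.07 = 2092 J
n(NH₄Cl) = 7.37 / 53.49 = 0.1378 mol
Temperature fell, so q_rxn = +|q_surr| = 2.092 kJ
ΔH = q_rxn / n = 15.18 kJ/mol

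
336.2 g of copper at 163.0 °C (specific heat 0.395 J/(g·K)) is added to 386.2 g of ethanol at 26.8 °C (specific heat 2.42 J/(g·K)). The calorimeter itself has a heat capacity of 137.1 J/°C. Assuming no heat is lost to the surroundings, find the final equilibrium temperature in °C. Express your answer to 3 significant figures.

Heat lost by copper = heat gained by ethanol + calorimeter.
(336.2)(0.395)(163.0 − T) = [(386.2)(2.42) + 137.1](T − 26.8)
132.799 (163.0 − T) = 1071.704 (T − 26.8)
21646 − 132.799 T = 1071.704 T − 28722
50368 = 1204.503 T
T = 41.82 °C

T_f = 41.8 °C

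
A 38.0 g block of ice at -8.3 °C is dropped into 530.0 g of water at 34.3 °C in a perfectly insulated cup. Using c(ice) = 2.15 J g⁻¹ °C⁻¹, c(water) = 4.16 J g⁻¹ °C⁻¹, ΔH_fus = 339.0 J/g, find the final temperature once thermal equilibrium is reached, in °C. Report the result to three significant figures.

T_f = 26.3 °C

Heat to bring ice to 0 °C and melt it: q₁ = 38.0×2.15×8.3 + 38.0×339.0 = 13560 J
Heat the water can supply cooling to 0 °C: 530.0×4.16×34.3 = 75624.6 J > q₁, so all ice melts.
Energy balance: 530.0×4.16×(34.3 − T) = 13560 + 38.0×4.16×(T − 0)
2204.8(34.3 − T) = 13560 + 158.08 T
75624.6 − 13560 = 2362.88 T
T = 62064.6 / 2362.88 = 26.27 °C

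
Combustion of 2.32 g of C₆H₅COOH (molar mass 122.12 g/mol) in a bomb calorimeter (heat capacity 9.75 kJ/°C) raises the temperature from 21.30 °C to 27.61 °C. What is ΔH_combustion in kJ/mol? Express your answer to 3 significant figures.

ΔH = -3240 kJ/mol

ΔT = 27.61 − 21.30 = 6.31 °C
q_cal = C_cal × ΔT = 9.75 × 6.31 = 61.5225 kJ
n = 2.32 / 122.12 = 0.01900 mol
q_rxn = −q_cal = -61.5225 kJ
ΔH = -61.5225 / 0.01900 = -3238 kJ/mol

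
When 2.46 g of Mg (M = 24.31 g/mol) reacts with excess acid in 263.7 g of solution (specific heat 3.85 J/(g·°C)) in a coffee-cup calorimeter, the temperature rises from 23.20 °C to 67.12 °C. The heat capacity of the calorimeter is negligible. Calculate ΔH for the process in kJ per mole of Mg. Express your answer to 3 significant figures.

ΔH = -441 kJ/mol

|ΔT| = |67.12 − 23.20| = 43.92 °C
|q_surr| = (263.7 × 3.85) × 43.92 = 1015.245 × 43.92 = 44590 J
n(Mg) = 2.46 / 24.31 = 0.1012 mol
Temperature rose, so q_rxn = −|q_surr| = -44.59 kJ
ΔH = q_rxn / n = -440.6 kJ/mol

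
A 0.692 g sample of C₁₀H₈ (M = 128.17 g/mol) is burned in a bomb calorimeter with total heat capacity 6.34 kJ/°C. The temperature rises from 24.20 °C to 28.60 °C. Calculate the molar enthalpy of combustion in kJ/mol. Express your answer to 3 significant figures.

ΔH = -5170 kJ/mol

ΔT = 28.60 − 24.20 = 4.40 °C
q_cal = C_cal × ΔT = 6.34 × 4.40 = 27.896 kJ
n = 0.692 / 128.17 = 0.005399 mol
q_rxn = −q_cal = -27.896 kJ
ΔH = -27.896 / 0.005399 = -5167 kJ/mol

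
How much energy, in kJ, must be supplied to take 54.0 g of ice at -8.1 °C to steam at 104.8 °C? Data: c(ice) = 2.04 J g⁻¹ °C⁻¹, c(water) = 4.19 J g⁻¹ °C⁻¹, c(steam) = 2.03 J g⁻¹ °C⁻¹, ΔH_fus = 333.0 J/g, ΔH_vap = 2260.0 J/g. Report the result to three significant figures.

q = 164 kJ

q1 (heat ice -8.1→0.0 °C): 54.0 × 2.04 × 8.1 = 892 J
q2 (melt at 0 °C): 54.0 × 333.0 = 17982 J
q3 (heat water 0.0→100.0 °C): 54.0 × 4.19 × 100.0 = 22626 J
q4 (vaporize at 100 °C): 54.0 × 2260.0 = 122040 J
q5 (heat steam 100.0→104.8 °C): 54.0 × 2.03 × 4.8 = 526 J
Total: 892 + 17982 + 22626 + 122040 + 526 = 164066 J = 164 kJ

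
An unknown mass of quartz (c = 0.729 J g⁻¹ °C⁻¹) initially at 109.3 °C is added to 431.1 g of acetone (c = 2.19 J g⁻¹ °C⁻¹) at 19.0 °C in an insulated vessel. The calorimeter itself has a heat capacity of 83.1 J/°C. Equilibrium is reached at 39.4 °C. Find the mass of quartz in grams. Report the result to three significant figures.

q_gained = (431.1 × 2.19 + 83.1) × (39.4 − 19.0) = 20960 J
q_lost = m × 0.729 × (109.3 − 39.4) = 50.9571 m
m = 20960 / 50.9571 = 411 g

m = 411 g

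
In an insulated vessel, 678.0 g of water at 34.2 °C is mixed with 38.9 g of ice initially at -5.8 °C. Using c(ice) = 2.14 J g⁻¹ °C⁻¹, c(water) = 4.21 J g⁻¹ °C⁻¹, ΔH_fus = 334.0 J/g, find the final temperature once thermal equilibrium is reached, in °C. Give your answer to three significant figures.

T_f = 27.9 °C

Heat to bring ice to 0 °C and melt it: q₁ = 38.9×2.14×5.8 + 38.9×334.0 = 13475 J
Heat the water can supply cooling to 0 °C: 678.0×4.21×34.2 = 97619.8 J > q₁, so all ice melts.
Energy balance: 678.0×4.21×(34.2 − T) = 13475 + 38.9×4.21×(T − 0)
2854.38(34.2 − T) = 13475 + 163.769 T
97619.8 − 13475 = 3018.149 T
T = 84144.8 / 3018.149 = 27.88 °C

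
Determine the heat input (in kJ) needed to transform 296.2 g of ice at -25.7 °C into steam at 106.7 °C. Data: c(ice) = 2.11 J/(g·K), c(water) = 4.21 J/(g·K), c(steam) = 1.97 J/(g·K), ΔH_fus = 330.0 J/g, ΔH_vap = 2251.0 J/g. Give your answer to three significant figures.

q1 (heat ice -25.7→0.0 °C): 296.2 × 2.11 × 25.7 = 16062 J
q2 (melt at 0 °C): 296.2 × 330.0 = 97746 J
q3 (heat water 0.0→100.0 °C): 296.2 × 4.21 × 100.0 = 124700 J
q4 (vaporize at 100 °C): 296.2 × 2251.0 = 666746 J
q5 (heat steam 100.0→106.7 °C): 296.2 × 1.97 × 6.7 = 3910 J
Total: 16062 + 97746 + 124700 + 666746 + 3910 = 909164 J = 909 kJ

q = 909 kJ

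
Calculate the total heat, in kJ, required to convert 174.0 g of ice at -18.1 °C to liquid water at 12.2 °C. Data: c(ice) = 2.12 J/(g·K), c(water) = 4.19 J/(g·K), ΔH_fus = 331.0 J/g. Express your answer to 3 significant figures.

q = 73.2 kJ

q1 (heat ice -18.1→0.0 °C): 174.0 × 2.12 × 18.1 = 6677 J
q2 (melt at 0 °C): 174.0 × 331.0 = 57594 J
q3 (heat water 0.0→12.2 °C): 174.0 × 4.19 × 12.2 = 8895 J
Total: 6677 + 57594 + 8895 = 73166 J = 73.2 kJ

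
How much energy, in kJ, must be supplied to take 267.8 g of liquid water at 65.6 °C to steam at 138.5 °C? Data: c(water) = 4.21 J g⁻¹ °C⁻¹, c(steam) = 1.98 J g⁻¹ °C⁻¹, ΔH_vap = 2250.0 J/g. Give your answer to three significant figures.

q = 662 kJ

q1 (heat water 65.6→100.0 °C): 267.8 × 4.21 × 34.4 = 38784 J
q2 (vaporize at 100 °C): 267.8 × 2250.0 = 602550 J
q3 (heat steam 100.0→138.5 °C): 267.8 × 1.98 × 38.5 = 20414 J
Total: 38784 + 602550 + 20414 = 661748 J = 662 kJ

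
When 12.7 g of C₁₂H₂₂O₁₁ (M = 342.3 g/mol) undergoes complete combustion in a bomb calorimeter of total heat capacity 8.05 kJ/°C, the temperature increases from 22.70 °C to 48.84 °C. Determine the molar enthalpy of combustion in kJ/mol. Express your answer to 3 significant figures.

ΔT = 48.84 − 22.70 = 26.14 °C
q_cal = C_cal × ΔT = 8.05 × 26.14 = 210.427 kJ
n = 12.7 / 342.3 = 0.03710 mol
q_rxn = −q_cal = -210.427 kJ
ΔH = -210.427 / 0.03710 = -5672 kJ/mol

ΔH = -5670 kJ/mol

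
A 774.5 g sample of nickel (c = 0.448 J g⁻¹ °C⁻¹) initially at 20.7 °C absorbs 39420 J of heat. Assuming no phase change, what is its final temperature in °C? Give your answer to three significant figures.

ΔT = q / (m c) = 39420 / (774.5 × 0.448) = 113.6 °C
T_f = 20.7 + 113.6 = 134.3 °C

T_f = 134 °C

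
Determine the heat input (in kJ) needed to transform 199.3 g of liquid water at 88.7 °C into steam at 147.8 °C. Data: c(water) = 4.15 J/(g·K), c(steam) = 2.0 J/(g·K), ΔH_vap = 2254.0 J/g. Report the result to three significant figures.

q1 (heat water 88.7→100.0 °C): 199.3 × 4.15 × 11.3 = 9346 J
q2 (vaporize at 100 °C): 199.3 × 2254.0 = 449222 J
q3 (heat steam 100.0→147.8 °C): 199.3 × 2.0 × 47.8 = 19053 J
Total: 9346 + 449222 + 19053 = 477621 J = 478 kJ

q = 478 kJ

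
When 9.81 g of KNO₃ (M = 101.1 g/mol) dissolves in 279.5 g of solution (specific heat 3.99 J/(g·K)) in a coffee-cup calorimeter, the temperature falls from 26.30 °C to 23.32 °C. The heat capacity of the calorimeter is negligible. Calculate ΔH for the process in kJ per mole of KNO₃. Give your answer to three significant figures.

|ΔT| = |23.32 − 26.30| = 2.98 °C
|q_surr| = (279.5 × 3.99) × 2.98 = 1115.205 × 2.98 = 3323 J
n(KNO₃) = 9.81 / 101.1 = 0.09703 mol
Temperature fell, so q_rxn = +|q_surr| = 3.323 kJ
ΔH = q_rxn / n = 34.247 kJ/mol

ΔH = 34.2 kJ/mol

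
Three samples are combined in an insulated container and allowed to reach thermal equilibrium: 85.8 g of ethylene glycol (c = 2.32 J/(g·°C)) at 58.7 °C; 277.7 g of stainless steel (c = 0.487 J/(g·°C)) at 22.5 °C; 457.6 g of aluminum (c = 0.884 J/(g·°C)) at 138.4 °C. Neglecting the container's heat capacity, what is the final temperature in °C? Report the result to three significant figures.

T_f = 95.7 °C

Σ mᵢcᵢ(T − Tᵢ) = 0  ⇒  T = Σ mᵢcᵢTᵢ / Σ mᵢcᵢ
Σ mᵢcᵢ = 85.8×2.32 + 277.7×0.487 + 457.6×0.884 = 738.8143
Σ mᵢcᵢTᵢ = 199.056×58.7 + 135.2399×22.5 + 404.5184×138.4 = 70713
T = 70713 / 738.8143 = 95.71 °C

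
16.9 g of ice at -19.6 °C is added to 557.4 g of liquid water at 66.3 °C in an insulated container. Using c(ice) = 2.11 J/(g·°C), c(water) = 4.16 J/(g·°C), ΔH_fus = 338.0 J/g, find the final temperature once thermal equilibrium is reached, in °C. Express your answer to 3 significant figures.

T_f = 61.7 °C

Heat to bring ice to 0 °C and melt it: q₁ = 16.9×2.11×19.6 + 16.9×338.0 = 6411.1 J
Heat the water can supply cooling to 0 °C: 557.4×4.16×66.3 = 153735 J > q₁, so all ice melts.
Energy balance: 557.4×4.16×(66.3 − T) = 6411.1 + 16.9×4.16×(T − 0)
2318.784(66.3 − T) = 6411.1 + 70.304 T
153735 − 6411.1 = 2389.088 T
T = 147323.9 / 2389.088 = 61.67 °C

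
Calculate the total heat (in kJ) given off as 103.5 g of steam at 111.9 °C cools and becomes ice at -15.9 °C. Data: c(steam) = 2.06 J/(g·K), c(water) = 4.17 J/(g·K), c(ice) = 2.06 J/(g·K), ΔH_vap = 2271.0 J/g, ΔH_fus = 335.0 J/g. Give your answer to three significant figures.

q = 319 kJ

q1 (cool steam 111.9→100 °C): 103.5 × 2.06 × 11.9 = 2537 J
q2 (condense at 100 °C): 103.5 × 2271.0 = 235049 J
q3 (cool water 100→0 °C): 103.5 × 4.17 × 100.0 = 43160 J
q4 (freeze at 0 °C): 103.5 × 335.0 = 34673 J
q5 (cool ice 0→-15.9 °C): 103.5 × 2.06 × 15.9 = 3390 J
Total: 2537 + 235049 + 43160 + 34673 + 3390 = 318809 J = 319 kJ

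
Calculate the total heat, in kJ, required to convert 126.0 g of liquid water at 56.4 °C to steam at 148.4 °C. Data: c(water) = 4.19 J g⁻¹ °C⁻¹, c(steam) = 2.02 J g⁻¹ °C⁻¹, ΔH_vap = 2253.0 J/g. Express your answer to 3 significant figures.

q1 (heat water 56.4→100.0 °C): 126.0 × 4.19 × 43.6 = 23018 J
q2 (vaporize at 100 °C): 126.0 × 2253.0 = 283878 J
q3 (heat steam 100.0→148.4 °C): 126.0 × 2.02 × 48.4 = 12319 J
Total: 23018 + 283878 + 12319 = 319215 J = 319 kJ

q = 319 kJ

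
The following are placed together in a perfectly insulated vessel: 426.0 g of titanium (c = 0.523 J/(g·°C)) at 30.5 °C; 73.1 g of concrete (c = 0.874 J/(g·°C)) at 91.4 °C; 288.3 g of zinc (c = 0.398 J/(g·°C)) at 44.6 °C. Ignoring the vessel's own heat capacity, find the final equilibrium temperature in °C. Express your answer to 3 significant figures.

T_f = 44.2 °C

Σ mᵢcᵢ(T − Tᵢ) = 0  ⇒  T = Σ mᵢcᵢTᵢ / Σ mᵢcᵢ
Σ mᵢcᵢ = 426.0×0.523 + 73.1×0.874 + 288.3×0.398 = 401.4308
Σ mᵢcᵢTᵢ = 222.798×30.5 + 63.8894×91.4 + 114.7434×44.6 = 17752
T = 17752 / 401.4308 = 44.22 °C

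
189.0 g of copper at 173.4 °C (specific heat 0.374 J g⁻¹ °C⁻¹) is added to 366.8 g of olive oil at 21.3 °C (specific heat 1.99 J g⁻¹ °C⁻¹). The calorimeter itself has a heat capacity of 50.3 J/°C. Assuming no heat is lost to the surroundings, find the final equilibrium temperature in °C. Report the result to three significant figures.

T_f = 33.9 °C

Heat lost by copper = heat gained by olive oil + calorimeter.
(189.0)(0.374)(173.4 − T) = [(366.8)(1.99) + 50.3](T − 21.3)
70.686 (173.4 − T) = 780.232 (T − 21.3)
12257 − 70.686 T = 780.232 T − 16619
28876 = 850.918 T
T = 33.94 °C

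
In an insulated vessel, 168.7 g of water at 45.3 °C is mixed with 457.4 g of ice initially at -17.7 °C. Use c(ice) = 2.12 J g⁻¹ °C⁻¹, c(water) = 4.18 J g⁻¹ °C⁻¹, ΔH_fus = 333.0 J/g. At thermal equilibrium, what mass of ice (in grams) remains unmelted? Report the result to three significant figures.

m_ice remaining = 413 g

Heat to warm all ice to 0 °C: 457.4×2.12×17.7 = 17163 J
Heat released by water cooling to 0 °C: 168.7×4.18×45.3 = 31944 J
31944 J < 17163 + 457.4×333.0 = 169477.2 J, so not all ice melts; final T = 0 °C.
Heat left for melting: 31944 − 17163 = 14781 J
Mass melted = 14781 / 333.0 = 44.39 g
Ice remaining = 457.4 − 44.39 = 413.01 g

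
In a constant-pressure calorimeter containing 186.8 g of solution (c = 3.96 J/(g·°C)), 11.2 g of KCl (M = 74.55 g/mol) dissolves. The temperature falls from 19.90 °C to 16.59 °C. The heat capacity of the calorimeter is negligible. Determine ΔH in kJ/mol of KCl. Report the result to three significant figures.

|ΔT| = |16.59 − 19.90| = 3.31 °C
|q_surr| = (186.8 × 3.96) × 3.31 = 739.728 × 3.31 = 2448 J
n(KCl) = 11.2 / 74.55 = 0.1502 mol
Temperature fell, so q_rxn = +|q_surr| = 2.448 kJ
ΔH = q_rxn / n = 16.30 kJ/mol

ΔH = 16.3 kJ/mol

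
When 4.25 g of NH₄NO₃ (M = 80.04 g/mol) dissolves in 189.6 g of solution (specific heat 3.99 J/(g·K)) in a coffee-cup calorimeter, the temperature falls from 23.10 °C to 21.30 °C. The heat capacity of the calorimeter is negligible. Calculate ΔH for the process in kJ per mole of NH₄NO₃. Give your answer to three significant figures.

ΔH = 25.6 kJ/mol

|ΔT| = |21.30 − 23.10| = 1.80 °C
|q_surr| = (189.6 × 3.99) × 1.80 = 756.504 × 1.80 = 1362 J
n(NH₄NO₃) = 4.25 / 80.04 = 0.05310 mol
Temperature fell, so q_rxn = +|q_surr| = 1.362 kJ
ΔH = q_rxn / n = 25.6497 kJ/mol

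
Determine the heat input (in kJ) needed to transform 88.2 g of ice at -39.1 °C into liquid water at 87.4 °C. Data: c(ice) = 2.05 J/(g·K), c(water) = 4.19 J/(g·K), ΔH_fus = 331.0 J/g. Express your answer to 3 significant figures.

q1 (heat ice -39.1→0.0 °C): 88.2 × 2.05 × 39.1 = 7070 J
q2 (melt at 0 °C): 88.2 × 331.0 = 29194 J
q3 (heat water 0.0→87.4 °C): 88.2 × 4.19 × 87.4 = 32299 J
Total: 7070 + 29194 + 32299 = 68563 J = 68.6 kJ

q = 68.6 kJ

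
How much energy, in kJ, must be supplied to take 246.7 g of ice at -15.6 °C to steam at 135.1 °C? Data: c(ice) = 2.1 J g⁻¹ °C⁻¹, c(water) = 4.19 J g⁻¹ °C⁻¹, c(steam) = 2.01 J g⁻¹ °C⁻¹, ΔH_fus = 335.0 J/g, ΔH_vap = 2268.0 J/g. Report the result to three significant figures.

q = 771 kJ

q1 (heat ice -15.6→0.0 °C): 246.7 × 2.1 × 15.6 = 8082 J
q2 (melt at 0 °C): 246.7 × 335.0 = 82645 J
q3 (heat water 0.0→100.0 °C): 246.7 × 4.19 × 100.0 = 103367 J
q4 (vaporize at 100 °C): 246.7 × 2268.0 = 559516 J
q5 (heat steam 100.0→135.1 °C): 246.7 × 2.01 × 35.1 = 17405 J
Total: 8082 + 82645 + 103367 + 559516 + 17405 = 771015 J = 771 kJ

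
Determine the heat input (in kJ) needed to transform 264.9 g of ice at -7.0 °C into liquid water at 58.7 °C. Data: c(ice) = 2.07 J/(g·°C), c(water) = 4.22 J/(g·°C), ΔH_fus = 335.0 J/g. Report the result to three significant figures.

q1 (heat ice -7.0→0.0 °C): 264.9 × 2.07 × 7.0 = 3838 J
q2 (melt at 0 °C): 264.9 × 335.0 = 88742 J
q3 (heat water 0.0→58.7 °C): 264.9 × 4.22 × 58.7 = 65619 J
Total: 3838 + 88742 + 65619 = 158199 J = 158 kJ

q = 158 kJ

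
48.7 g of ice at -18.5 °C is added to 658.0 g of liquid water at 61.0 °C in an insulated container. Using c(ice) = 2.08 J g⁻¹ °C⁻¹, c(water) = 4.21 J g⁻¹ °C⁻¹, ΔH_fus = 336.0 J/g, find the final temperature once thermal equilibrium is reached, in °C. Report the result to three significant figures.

Heat to bring ice to 0 °C and melt it: q₁ = 48.7×2.08×18.5 + 48.7×336.0 = 18237 J
Heat the water can supply cooling to 0 °C: 658.0×4.21×61.0 = 168981 J > q₁, so all ice melts.
Energy balance: 658.0×4.21×(61.0 − T) = 18237 + 48.7×4.21×(T − 0)
2770.18(61.0 − T) = 18237 + 205.027 T
168981 − 18237 = 2975.207 T
T = 150744 / 2975.207 = 50.67 °C

T_f = 50.7 °C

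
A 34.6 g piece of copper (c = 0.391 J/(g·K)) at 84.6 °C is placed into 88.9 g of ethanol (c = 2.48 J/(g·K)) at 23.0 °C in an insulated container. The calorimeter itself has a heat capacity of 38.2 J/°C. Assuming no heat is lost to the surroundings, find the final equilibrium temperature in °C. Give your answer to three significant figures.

Heat lost by copper = heat gained by ethanol + calorimeter.
(34.6)(0.391)(84.6 − T) = [(88.9)(2.48) + 38.2](T − 23.0)
13.5286 (84.6 − T) = 258.672 (T − 23.0)
1144.5 − 13.5286 T = 258.672 T − 5949.5
7094.0 = 272.2006 T
T = 26.06 °C

T_f = 26.1 °C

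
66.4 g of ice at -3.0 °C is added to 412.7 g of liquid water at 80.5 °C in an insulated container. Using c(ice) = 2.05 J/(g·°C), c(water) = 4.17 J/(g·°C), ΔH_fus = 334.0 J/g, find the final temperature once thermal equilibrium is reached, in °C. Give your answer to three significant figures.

Heat to bring ice to 0 °C and melt it: q₁ = 66.4×2.05×3.0 + 66.4×334.0 = 22586 J
Heat the water can supply cooling to 0 °C: 412.7×4.17×80.5 = 138537 J > q₁, so all ice melts.
Energy balance: 412.7×4.17×(80.5 − T) = 22586 + 66.4×4.17×(T − 0)
1720.959(80.5 − T) = 22586 + 276.888 T
138537 − 22586 = 1997.847 T
T = 115951 / 1997.847 = 58.04 °C

T_f = 58.0 °C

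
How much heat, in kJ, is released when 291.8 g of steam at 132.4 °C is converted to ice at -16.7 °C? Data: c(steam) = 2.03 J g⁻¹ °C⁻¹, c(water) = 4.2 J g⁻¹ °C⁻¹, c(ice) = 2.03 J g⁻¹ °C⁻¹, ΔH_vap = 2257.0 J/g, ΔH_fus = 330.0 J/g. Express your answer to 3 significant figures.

q = 907 kJ

q1 (cool steam 132.4→100 °C): 291.8 × 2.03 × 32.4 = 19192 J
q2 (condense at 100 °C): 291.8 × 2257.0 = 658593 J
q3 (cool water 100→0 °C): 291.8 × 4.2 × 100.0 = 122556 J
q4 (freeze at 0 °C): 291.8 × 330.0 = 96294 J
q5 (cool ice 0→-16.7 °C): 291.8 × 2.03 × 16.7 = 9892 J
Total: 19192 + 658593 + 122556 + 96294 + 9892 = 906527 J = 907 kJ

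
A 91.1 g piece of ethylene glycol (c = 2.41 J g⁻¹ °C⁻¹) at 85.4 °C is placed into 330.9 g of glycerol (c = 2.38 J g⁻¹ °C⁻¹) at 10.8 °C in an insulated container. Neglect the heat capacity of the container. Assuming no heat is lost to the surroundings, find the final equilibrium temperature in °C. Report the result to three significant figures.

T_f = 27.1 °C

Heat lost by ethylene glycol = heat gained by glycerol.
(91.1)(2.41)(85.4 − T) = (330.9)(2.38)(T − 10.8)
219.551 (85.4 − T) = 787.542 (T − 10.8)
18750 − 219.551 T = 787.542 T − 8505.5
27255.5 = 1007.093 T
T = 27.06 °C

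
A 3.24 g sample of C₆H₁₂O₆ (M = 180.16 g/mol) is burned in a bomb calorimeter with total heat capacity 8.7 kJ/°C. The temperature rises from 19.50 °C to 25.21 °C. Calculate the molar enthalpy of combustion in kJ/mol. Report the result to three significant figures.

ΔH = -2760 kJ/mol

ΔT = 25.21 − 19.50 = 5.71 °C
q_cal = C_cal × ΔT = 8.7 × 5.71 = 49.677 kJ
n = 3.24 / 180.16 = 0.01798 mol
q_rxn = −q_cal = -49.677 kJ
ΔH = -49.677 / 0.01798 = -2763 kJ/mol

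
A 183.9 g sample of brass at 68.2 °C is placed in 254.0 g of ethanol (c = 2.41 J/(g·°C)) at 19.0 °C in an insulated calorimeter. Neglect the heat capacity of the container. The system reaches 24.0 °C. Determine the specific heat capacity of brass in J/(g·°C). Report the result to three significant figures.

c = 0.377 J/(g·°C)

q_gained = (254.0 × 2.41) × (24.0 − 19.0) = 3061 J
q_lost = 183.9 × c × (68.2 − 24.0) = 8128.38 c
Set equal: c = 3061 / 8128.38 = 0.377 J/(g·°C)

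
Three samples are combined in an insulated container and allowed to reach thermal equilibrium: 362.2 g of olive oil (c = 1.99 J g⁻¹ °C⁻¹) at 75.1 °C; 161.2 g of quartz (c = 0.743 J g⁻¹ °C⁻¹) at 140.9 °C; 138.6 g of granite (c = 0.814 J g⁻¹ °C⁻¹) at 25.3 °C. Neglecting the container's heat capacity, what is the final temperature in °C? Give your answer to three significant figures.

Σ mᵢcᵢ(T − Tᵢ) = 0  ⇒  T = Σ mᵢcᵢTᵢ / Σ mᵢcᵢ
Σ mᵢcᵢ = 362.2×1.99 + 161.2×0.743 + 138.6×0.814 = 953.3700
Σ mᵢcᵢTᵢ = 720.778×75.1 + 119.7716×140.9 + 112.8204×25.3 = 73861
T = 73861 / 953.3700 = 77.47 °C

T_f = 77.5 °C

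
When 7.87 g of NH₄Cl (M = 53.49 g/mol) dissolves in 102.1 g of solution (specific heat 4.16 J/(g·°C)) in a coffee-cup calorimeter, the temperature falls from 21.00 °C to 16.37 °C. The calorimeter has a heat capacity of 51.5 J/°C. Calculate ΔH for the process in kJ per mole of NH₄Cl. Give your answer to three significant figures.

ΔH = 15.0 kJ/mol

|ΔT| = |16.37 − 21.00| = 4.63 °C
|q_surr| = (102.1 × 4.16 + 51.5) × 4.63 = 476.236 × 4.63 = 2205 J
n(NH₄Cl) = 7.87 / 53.49 = 0.1471 mol
Temperature fell, so q_rxn = +|q_surr| = 2.205 kJ
ΔH = q_rxn / n = 14.99 kJ/mol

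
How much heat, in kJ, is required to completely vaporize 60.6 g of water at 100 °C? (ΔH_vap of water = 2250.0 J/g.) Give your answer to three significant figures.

q = 136 kJ

q = m × ΔH_vap = 60.6 × 2250.0 = 136400 J = 136 kJ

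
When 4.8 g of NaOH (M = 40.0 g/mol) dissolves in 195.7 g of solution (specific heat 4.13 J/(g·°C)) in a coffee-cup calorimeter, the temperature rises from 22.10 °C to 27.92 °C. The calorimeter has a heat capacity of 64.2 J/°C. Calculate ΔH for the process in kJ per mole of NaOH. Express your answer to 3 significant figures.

ΔH = -42.3 kJ/mol

|ΔT| = |27.92 − 22.10| = 5.82 °C
|q_surr| = (195.7 × 4.13 + 64.2) × 5.82 = 872.441 × 5.82 = 5078 J
n(NaOH) = 4.8 / 40.0 = 0.1200 mol
Temperature rose, so q_rxn = −|q_surr| = -5.078 kJ
ΔH = q_rxn / n = -42.32 kJ/mol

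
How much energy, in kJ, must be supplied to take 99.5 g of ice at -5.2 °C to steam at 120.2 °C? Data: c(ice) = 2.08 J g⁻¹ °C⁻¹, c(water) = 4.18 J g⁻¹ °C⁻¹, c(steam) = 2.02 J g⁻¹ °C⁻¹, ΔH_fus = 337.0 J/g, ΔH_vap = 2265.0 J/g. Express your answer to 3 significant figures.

q1 (heat ice -5.2→0.0 °C): 99.5 × 2.08 × 5.2 = 1076 J
q2 (melt at 0 °C): 99.5 × 337.0 = 33532 J
q3 (heat water 0.0→100.0 °C): 99.5 × 4.18 × 100.0 = 41591 J
q4 (vaporize at 100 °C): 99.5 × 2265.0 = 225368 J
q5 (heat steam 100.0→120.2 °C): 99.5 × 2.02 × 20.2 = 4060 J
Total: 1076 + 33532 + 41591 + 225368 + 4060 = 305627 J = 306 kJ

q = 306 kJ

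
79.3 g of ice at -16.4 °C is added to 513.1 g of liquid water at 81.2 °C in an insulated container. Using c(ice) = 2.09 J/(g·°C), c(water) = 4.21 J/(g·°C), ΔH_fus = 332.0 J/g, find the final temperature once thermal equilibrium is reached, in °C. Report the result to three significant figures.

Heat to bring ice to 0 °C and melt it: q₁ = 79.3×2.09×16.4 + 79.3×332.0 = 29046 J
Heat the water can supply cooling to 0 °C: 513.1×4.21×81.2 = 175404 J > q₁, so all ice melts.
Energy balance: 513.1×4.21×(81.2 − T) = 29046 + 79.3×4.21×(T − 0)
2160.151(81.2 − T) = 29046 + 333.853 T
175404 − 29046 = 2494.004 T
T = 146358 / 2494.004 = 58.68 °C

T_f = 58.7 °C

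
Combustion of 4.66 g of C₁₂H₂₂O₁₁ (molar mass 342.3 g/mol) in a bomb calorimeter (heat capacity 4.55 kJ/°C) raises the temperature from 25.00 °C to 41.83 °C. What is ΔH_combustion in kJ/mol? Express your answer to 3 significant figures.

ΔT = 41.83 − 25.00 = 16.83 °C
q_cal = C_cal × ΔT = 4.55 × 16.83 = 76.5765 kJ
n = 4.66 / 342.3 = 0.013614 mol
q_rxn = −q_cal = -76.5765 kJ
ΔH = -76.5765 / 0.013614 = -5624.8 kJ/mol

ΔH = -5620 kJ/mol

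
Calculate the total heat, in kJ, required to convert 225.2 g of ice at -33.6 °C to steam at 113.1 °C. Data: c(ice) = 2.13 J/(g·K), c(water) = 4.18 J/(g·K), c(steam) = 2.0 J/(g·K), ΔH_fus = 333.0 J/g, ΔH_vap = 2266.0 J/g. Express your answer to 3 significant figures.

q1 (heat ice -33.6→0.0 °C): 225.2 × 2.13 × 33.6 = 16117 J
q2 (melt at 0 °C): 225.2 × 333.0 = 74992 J
q3 (heat water 0.0→100.0 °C): 225.2 × 4.18 × 100.0 = 94134 J
q4 (vaporize at 100 °C): 225.2 × 2266.0 = 510303 J
q5 (heat steam 100.0→113.1 °C): 225.2 × 2.0 × 13.1 = 5900 J
Total: 16117 + 74992 + 94134 + 510303 + 5900 = 701446 J = 701 kJ

q = 701 kJ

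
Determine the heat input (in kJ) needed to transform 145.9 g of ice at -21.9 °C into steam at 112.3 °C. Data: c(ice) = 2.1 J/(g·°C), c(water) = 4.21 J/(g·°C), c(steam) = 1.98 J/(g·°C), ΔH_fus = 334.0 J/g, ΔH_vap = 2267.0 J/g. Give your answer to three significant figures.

q1 (heat ice -21.9→0.0 °C): 145.9 × 2.1 × 21.9 = 6710 J
q2 (melt at 0 °C): 145.9 × 334.0 = 48731 J
q3 (heat water 0.0→100.0 °C): 145.9 × 4.21 × 100.0 = 61424 J
q4 (vaporize at 100 °C): 145.9 × 2267.0 = 330755 J
q5 (heat steam 100.0→112.3 °C): 145.9 × 1.98 × 12.3 = 3553 J
Total: 6710 + 48731 + 61424 + 330755 + 3553 = 451173 J = 451 kJ

q = 451 kJ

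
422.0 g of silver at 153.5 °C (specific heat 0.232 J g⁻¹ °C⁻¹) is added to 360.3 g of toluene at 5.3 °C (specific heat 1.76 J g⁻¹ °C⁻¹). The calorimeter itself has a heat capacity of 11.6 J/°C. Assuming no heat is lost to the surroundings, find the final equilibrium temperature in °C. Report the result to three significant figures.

Heat lost by silver = heat gained by toluene + calorimeter.
(422.0)(0.232)(153.5 − T) = [(360.3)(1.76) + 11.6](T − 5.3)
97.904 (153.5 − T) = 645.728 (T − 5.3)
15028 − 97.904 T = 645.728 T − 3422.4
18450.4 = 743.632 T
T = 24.81 °C

T_f = 24.8 °C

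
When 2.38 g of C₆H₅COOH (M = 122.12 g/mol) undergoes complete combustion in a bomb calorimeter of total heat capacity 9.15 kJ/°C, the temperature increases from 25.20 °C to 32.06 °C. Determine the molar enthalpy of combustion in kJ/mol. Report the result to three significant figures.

ΔT = 32.06 − 25.20 = 6.86 °C
q_cal = C_cal × ΔT = 9.15 × 6.86 = 62.769 kJ
n = 2.38 / 122.12 = 0.01949 mol
q_rxn = −q_cal = -62.769 kJ
ΔH = -62.769 / 0.01949 = -3221 kJ/mol

ΔH = -3220 kJ/mol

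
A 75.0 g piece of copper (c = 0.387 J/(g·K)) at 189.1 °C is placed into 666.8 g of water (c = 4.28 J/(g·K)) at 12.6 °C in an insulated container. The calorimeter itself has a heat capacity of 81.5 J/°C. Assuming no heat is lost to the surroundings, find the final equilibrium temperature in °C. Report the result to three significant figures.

Heat lost by copper = heat gained by water + calorimeter.
(75.0)(0.387)(189.1 − T) = [(666.8)(4.28) + 81.5](T − 12.6)
29.025 (189.1 − T) = 2935.404 (T − 12.6)
5488.6 − 29.025 T = 2935.404 T − 36986
42474.6 = 2964.429 T
T = 14.33 °C

T_f = 14.3 °C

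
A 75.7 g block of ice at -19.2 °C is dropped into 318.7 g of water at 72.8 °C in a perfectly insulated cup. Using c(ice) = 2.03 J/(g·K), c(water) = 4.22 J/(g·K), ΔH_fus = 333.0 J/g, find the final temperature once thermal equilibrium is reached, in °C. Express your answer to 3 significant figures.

T_f = 41.9 °C

Heat to bring ice to 0 °C and melt it: q₁ = 75.7×2.03×19.2 + 75.7×333.0 = 28159 J
Heat the water can supply cooling to 0 °C: 318.7×4.22×72.8 = 97909.7 J > q₁, so all ice melts.
Energy balance: 318.7×4.22×(72.8 − T) = 28159 + 75.7×4.22×(T − 0)
1344.914(72.8 − T) = 28159 + 319.454 T
97909.7 − 28159 = 1664.368 T
T = 69750.7 / 1664.368 = 41.91 °C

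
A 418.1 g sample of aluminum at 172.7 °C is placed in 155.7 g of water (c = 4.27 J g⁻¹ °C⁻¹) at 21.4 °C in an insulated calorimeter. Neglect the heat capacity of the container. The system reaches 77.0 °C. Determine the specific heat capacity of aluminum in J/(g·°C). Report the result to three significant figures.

q_gained = (155.7 × 4.27) × (77.0 − 21.4) = 36970 J
q_lost = 418.1 × c × (172.7 − 77.0) = 40012.17 c
Set equal: c = 36970 / 40012.17 = 0.924 J/(g·°C)

c = 0.924 J/(g·°C)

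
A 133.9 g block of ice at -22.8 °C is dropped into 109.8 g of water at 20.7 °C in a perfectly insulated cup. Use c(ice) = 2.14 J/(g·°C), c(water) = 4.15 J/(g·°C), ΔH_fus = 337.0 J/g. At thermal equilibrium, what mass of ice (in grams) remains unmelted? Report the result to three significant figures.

Heat to warm all ice to 0 °C: 133.9×2.14×22.8 = 6533.2 J
Heat released by water cooling to 0 °C: 109.8×4.15×20.7 = 9432.4 J
9432.4 J < 6533.2 + 133.9×337.0 = 51657.5 J, so not all ice melts; final T = 0 °C.
Heat left for melting: 9432.4 − 6533.2 = 2899.2 J
Mass melted = 2899.2 / 337.0 = 8.603 g
Ice remaining = 133.9 − 8.603 = 125.297 g

m_ice remaining = 125 g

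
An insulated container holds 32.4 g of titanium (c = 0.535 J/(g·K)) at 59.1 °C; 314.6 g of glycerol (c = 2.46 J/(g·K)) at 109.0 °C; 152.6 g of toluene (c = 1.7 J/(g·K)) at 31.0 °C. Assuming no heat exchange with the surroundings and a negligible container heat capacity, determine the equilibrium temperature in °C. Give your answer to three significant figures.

T_f = 88.9 °C

Σ mᵢcᵢ(T − Tᵢ) = 0  ⇒  T = Σ mᵢcᵢTᵢ / Σ mᵢcᵢ
Σ mᵢcᵢ = 32.4×0.535 + 314.6×2.46 + 152.6×1.7 = 1050.670
Σ mᵢcᵢTᵢ = 17.334×59.1 + 773.916×109.0 + 259.42×31.0 = 93423
T = 93423 / 1050.670 = 88.92 °C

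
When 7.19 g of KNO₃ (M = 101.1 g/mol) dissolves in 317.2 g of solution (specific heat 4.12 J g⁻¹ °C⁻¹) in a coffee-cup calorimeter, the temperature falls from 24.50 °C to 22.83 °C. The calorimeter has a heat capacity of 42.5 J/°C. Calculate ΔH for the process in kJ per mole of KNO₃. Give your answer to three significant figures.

|ΔT| = |22.83 − 24.50| = 1.67 °C
|q_surr| = (317.2 × 4.12 + 42.5) × 1.67 = 1349.364 × 1.67 = 2253 J
n(KNO₃) = 7.19 / 101.1 = 0.07112 mol
Temperature fell, so q_rxn = +|q_surr| = 2.253 kJ
ΔH = q_rxn / n = 31.68 kJ/mol

ΔH = 31.7 kJ/mol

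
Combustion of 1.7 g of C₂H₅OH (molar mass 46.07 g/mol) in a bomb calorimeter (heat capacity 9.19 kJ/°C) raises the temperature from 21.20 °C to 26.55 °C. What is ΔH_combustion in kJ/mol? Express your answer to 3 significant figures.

ΔH = -1330 kJ/mol

ΔT = 26.55 − 21.20 = 5.35 °C
q_cal = C_cal × ΔT = 9.19 × 5.35 = 49.1665 kJ
n = 1.7 / 46.07 = 0.03690 mol
q_rxn = −q_cal = -49.1665 kJ
ΔH = -49.1665 / 0.03690 = -1332 kJ/mol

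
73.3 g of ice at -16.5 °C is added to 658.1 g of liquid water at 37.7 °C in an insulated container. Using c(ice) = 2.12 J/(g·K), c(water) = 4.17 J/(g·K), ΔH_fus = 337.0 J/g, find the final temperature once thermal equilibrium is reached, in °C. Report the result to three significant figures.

T_f = 25.0 °C

Heat to bring ice to 0 °C and melt it: q₁ = 73.3×2.12×16.5 + 73.3×337.0 = 27266 J
Heat the water can supply cooling to 0 °C: 658.1×4.17×37.7 = 103459 J > q₁, so all ice melts.
Energy balance: 658.1×4.17×(37.7 − T) = 27266 + 73.3×4.17×(T − 0)
2744.277(37.7 − T) = 27266 + 305.661 T
103459 − 27266 = 3049.938 T
T = 76193 / 3049.938 = 24.98 °C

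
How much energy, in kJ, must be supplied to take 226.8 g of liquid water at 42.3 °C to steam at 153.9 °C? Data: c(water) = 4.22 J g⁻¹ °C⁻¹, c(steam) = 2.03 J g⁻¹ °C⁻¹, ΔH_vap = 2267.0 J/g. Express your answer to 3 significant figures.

q1 (heat water 42.3→100.0 °C): 226.8 × 4.22 × 57.7 = 55224 J
q2 (vaporize at 100 °C): 226.8 × 2267.0 = 514156 J
q3 (heat steam 100.0→153.9 °C): 226.8 × 2.03 × 53.9 = 24816 J
Total: 55224 + 514156 + 24816 = 594196 J = 594 kJ

q = 594 kJ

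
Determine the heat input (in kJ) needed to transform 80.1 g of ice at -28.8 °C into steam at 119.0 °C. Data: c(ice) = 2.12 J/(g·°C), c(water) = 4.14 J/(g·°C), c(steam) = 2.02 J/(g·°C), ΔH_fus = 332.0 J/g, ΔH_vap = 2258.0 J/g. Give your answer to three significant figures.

q1 (heat ice -28.8→0.0 °C): 80.1 × 2.12 × 28.8 = 4891 J
q2 (melt at 0 °C): 80.1 × 332.0 = 26593 J
q3 (heat water 0.0→100.0 °C): 80.1 × 4.14 × 100.0 = 33161 J
q4 (vaporize at 100 °C): 80.1 × 2258.0 = 180866 J
q5 (heat steam 100.0→119.0 °C): 80.1 × 2.02 × 19.0 = 3074 J
Total: 4891 + 26593 + 33161 + 180866 + 3074 = 248585 J = 249 kJ

q = 249 kJ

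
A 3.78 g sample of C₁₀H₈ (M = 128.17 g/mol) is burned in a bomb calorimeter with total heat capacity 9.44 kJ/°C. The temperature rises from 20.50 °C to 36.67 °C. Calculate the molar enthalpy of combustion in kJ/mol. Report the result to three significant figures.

ΔH = -5180 kJ/mol

ΔT = 36.67 − 20.50 = 16.17 °C
q_cal = C_cal × ΔT = 9.44 × 16.17 = 152.6448 kJ
n = 3.78 / 128.17 = 0.02949 mol
q_rxn = −q_cal = -152.6448 kJ
ΔH = -152.6448 / 0.02949 = -5176 kJ/mol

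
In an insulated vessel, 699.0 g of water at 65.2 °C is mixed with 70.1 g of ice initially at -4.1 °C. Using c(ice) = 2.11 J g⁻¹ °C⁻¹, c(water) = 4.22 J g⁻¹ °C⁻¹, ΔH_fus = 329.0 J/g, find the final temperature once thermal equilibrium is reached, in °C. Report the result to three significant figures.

Heat to bring ice to 0 °C and melt it: q₁ = 70.1×2.11×4.1 + 70.1×329.0 = 23669 J
Heat the water can supply cooling to 0 °C: 699.0×4.22×65.2 = 192326 J > q₁, so all ice melts.
Energy balance: 699.0×4.22×(65.2 − T) = 23669 + 70.1×4.22×(T − 0)
2949.78(65.2 − T) = 23669 + 295.822 T
192326 − 23669 = 3245.602 T
T = 168657 / 3245.602 = 51.96 °C

T_f = 52.0 °C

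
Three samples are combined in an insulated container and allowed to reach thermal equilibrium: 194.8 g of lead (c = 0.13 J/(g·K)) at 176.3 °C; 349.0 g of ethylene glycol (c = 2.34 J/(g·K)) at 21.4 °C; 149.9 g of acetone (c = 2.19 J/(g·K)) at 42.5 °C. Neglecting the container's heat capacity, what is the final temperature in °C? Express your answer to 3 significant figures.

T_f = 30.7 °C

Σ mᵢcᵢ(T − Tᵢ) = 0  ⇒  T = Σ mᵢcᵢTᵢ / Σ mᵢcᵢ
Σ mᵢcᵢ = 194.8×0.13 + 349.0×2.34 + 149.9×2.19 = 1170.265
Σ mᵢcᵢTᵢ = 25.324×176.3 + 816.66×21.4 + 328.281×42.5 = 35893
T = 35893 / 1170.265 = 30.67 °C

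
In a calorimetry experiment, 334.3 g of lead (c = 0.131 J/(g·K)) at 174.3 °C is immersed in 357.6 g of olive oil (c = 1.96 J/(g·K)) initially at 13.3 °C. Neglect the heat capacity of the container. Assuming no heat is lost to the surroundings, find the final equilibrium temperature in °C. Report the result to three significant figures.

T_f = 22.8 °C

Heat lost by lead = heat gained by olive oil.
(334.3)(0.131)(174.3 − T) = (357.6)(1.96)(T − 13.3)
43.7933 (174.3 − T) = 700.896 (T − 13.3)
7633.2 − 43.7933 T = 700.896 T − 9321.9
16955.1 = 744.6893 T
T = 22.77 °C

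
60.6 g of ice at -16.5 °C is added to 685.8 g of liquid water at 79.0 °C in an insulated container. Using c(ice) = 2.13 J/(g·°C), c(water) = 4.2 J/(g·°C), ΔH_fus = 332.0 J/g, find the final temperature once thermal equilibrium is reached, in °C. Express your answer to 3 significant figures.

Heat to bring ice to 0 °C and melt it: q₁ = 60.6×2.13×16.5 + 60.6×332.0 = 22249 J
Heat the water can supply cooling to 0 °C: 685.8×4.2×79.0 = 227548 J > q₁, so all ice melts.
Energy balance: 685.8×4.2×(79.0 − T) = 22249 + 60.6×4.2×(T − 0)
2880.36(79.0 − T) = 22249 + 254.52 T
227548 − 22249 = 3134.88 T
T = 205299 / 3134.88 = 65.49 °C

T_f = 65.5 °C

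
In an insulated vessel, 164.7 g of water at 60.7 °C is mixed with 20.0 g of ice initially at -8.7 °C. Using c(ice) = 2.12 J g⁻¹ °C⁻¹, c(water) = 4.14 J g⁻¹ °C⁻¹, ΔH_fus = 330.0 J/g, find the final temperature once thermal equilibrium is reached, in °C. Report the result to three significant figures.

Heat to bring ice to 0 °C and melt it: q₁ = 20.0×2.12×8.7 + 20.0×330.0 = 6968.9 J
Heat the water can supply cooling to 0 °C: 164.7×4.14×60.7 = 41388.8 J > q₁, so all ice melts.
Energy balance: 164.7×4.14×(60.7 − T) = 6968.9 + 20.0×4.14×(T − 0)
681.858(60.7 − T) = 6968.9 + 82.8 T
41388.8 − 6968.9 = 764.658 T
T = 34419.9 / 764.658 = 45.01 °C

T_f = 45.0 °C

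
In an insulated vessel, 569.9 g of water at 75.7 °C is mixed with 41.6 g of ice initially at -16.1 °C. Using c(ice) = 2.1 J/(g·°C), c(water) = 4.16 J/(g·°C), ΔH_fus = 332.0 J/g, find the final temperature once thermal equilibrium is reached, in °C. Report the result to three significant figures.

Heat to bring ice to 0 °C and melt it: q₁ = 41.6×2.1×16.1 + 41.6×332.0 = 15218 J
Heat the water can supply cooling to 0 °C: 569.9×4.16×75.7 = 179468 J > q₁, so all ice melts.
Energy balance: 569.9×4.16×(75.7 − T) = 15218 + 41.6×4.16×(T − 0)
2370.784(75.7 − T) = 15218 + 173.056 T
179468 − 15218 = 2543.840 T
T = 164250 / 2543.840 = 64.57 °C

T_f = 64.6 °C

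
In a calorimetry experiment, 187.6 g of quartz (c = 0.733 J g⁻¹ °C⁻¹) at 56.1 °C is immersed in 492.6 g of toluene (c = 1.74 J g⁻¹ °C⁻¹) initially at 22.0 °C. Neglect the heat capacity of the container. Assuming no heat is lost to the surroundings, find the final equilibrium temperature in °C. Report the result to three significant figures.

Heat lost by quartz = heat gained by toluene.
(187.6)(0.733)(56.1 − T) = (492.6)(1.74)(T − 22.0)
137.5108 (56.1 − T) = 857.124 (T − 22.0)
7714.4 − 137.5108 T = 857.124 T − 18857
26571.4 = 994.6348 T
T = 26.71 °C

T_f = 26.7 °C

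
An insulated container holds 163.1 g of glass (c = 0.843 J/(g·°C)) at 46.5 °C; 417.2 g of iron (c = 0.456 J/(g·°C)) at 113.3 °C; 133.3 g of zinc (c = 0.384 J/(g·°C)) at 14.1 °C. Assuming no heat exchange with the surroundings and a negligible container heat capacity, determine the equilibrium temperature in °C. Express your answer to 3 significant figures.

T_f = 75.7 °C

Σ mᵢcᵢ(T − Tᵢ) = 0  ⇒  T = Σ mᵢcᵢTᵢ / Σ mᵢcᵢ
Σ mᵢcᵢ = 163.1×0.843 + 417.2×0.456 + 133.3×0.384 = 378.9237
Σ mᵢcᵢTᵢ = 137.4933×46.5 + 190.2432×113.3 + 51.1872×14.1 = 28670
T = 28670 / 378.9237 = 75.66 °C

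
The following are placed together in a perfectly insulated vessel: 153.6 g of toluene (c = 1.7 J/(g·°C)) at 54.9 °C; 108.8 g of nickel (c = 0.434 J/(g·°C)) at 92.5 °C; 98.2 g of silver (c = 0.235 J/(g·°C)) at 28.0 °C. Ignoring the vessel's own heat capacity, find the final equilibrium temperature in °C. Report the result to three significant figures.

Σ mᵢcᵢ(T − Tᵢ) = 0  ⇒  T = Σ mᵢcᵢTᵢ / Σ mᵢcᵢ
Σ mᵢcᵢ = 153.6×1.7 + 108.8×0.434 + 98.2×0.235 = 331.4162
Σ mᵢcᵢTᵢ = 261.12×54.9 + 47.2192×92.5 + 23.077×28.0 = 19349
T = 19349 / 331.4162 = 58.38 °C

T_f = 58.4 °C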